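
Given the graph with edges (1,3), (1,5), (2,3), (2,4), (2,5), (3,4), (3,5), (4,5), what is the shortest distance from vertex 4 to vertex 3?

Step 1: Build adjacency list:
  1: 3, 5
  2: 3, 4, 5
  3: 1, 2, 4, 5
  4: 2, 3, 5
  5: 1, 2, 3, 4

Step 2: BFS from vertex 4 to find shortest path to 3:
  vertex 2 reached at distance 1
  vertex 3 reached at distance 1

Step 3: Shortest path: 4 -> 3
Path length: 1 edge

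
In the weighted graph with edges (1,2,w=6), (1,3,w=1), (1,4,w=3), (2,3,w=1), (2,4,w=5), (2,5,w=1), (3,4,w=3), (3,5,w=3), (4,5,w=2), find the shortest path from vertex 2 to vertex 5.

Step 1: Build adjacency list with weights:
  1: 2(w=6), 3(w=1), 4(w=3)
  2: 1(w=6), 3(w=1), 4(w=5), 5(w=1)
  3: 1(w=1), 2(w=1), 4(w=3), 5(w=3)
  4: 1(w=3), 2(w=5), 3(w=3), 5(w=2)
  5: 2(w=1), 3(w=3), 4(w=2)

Step 2: Apply Dijkstra's algorithm from vertex 2:
  Visit vertex 2 (distance=0)
    Update dist[1] = 6
    Update dist[3] = 1
    Update dist[4] = 5
    Update dist[5] = 1
  Visit vertex 3 (distance=1)
    Update dist[1] = 2
    Update dist[4] = 4
  Visit vertex 5 (distance=1)
    Update dist[4] = 3

Step 3: Shortest path: 2 -> 5
Total weight: 1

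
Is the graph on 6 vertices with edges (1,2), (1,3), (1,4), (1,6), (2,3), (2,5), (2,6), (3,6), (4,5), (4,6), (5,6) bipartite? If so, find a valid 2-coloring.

Step 1: Attempt 2-coloring using BFS:
  Start at vertex 1, assign color 0
  Color vertex 2 with color 1 (neighbor of 1)
  Color vertex 3 with color 1 (neighbor of 1)
  Color vertex 4 with color 1 (neighbor of 1)
  Color vertex 6 with color 1 (neighbor of 1)

Step 2: Conflict found! Vertices 2 and 3 are adjacent but have the same color.
This means the graph contains an odd cycle.

The graph is NOT bipartite.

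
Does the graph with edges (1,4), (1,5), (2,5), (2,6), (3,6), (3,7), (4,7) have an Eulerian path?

Step 1: Find the degree of each vertex:
  deg(1) = 2
  deg(2) = 2
  deg(3) = 2
  deg(4) = 2
  deg(5) = 2
  deg(6) = 2
  deg(7) = 2

Step 2: Count vertices with odd degree:
  All vertices have even degree (0 odd-degree vertices)

Step 3: Apply Euler's theorem:
  - Eulerian circuit exists iff graph is connected and all vertices have even degree
  - Eulerian path exists iff graph is connected and has 0 or 2 odd-degree vertices

Graph is connected with 0 odd-degree vertices.
Both Eulerian circuit and Eulerian path exist.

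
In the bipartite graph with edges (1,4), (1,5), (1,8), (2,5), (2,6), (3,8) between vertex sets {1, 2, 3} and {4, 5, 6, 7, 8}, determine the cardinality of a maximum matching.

Step 1: List the neighbors of each left vertex:
  1: 4, 5, 8
  2: 5, 6
  3: 8

Step 2: Greedily match left vertices, then look for augmenting paths:
  Match 1 -- 4
  Match 2 -- 5
  Match 3 -- 8
  No augmenting path remains.

Step 3: Verify this is maximum:
  Matching size 3 = min(|L|, |R|) = min(3, 5), which is an upper bound, so this matching is maximum.

Maximum matching: {(1,4), (2,5), (3,8)}
Size: 3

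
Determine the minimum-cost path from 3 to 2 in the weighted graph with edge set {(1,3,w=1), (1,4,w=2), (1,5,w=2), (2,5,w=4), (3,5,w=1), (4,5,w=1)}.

Step 1: Build adjacency list with weights:
  1: 3(w=1), 4(w=2), 5(w=2)
  2: 5(w=4)
  3: 1(w=1), 5(w=1)
  4: 1(w=2), 5(w=1)
  5: 1(w=2), 2(w=4), 3(w=1), 4(w=1)

Step 2: Apply Dijkstra's algorithm from vertex 3:
  Visit vertex 3 (distance=0)
    Update dist[1] = 1
    Update dist[5] = 1
  Visit vertex 1 (distance=1)
    Update dist[4] = 3
  Visit vertex 5 (distance=1)
    Update dist[2] = 5
    Update dist[4] = 2
  Visit vertex 4 (distance=2)
  Visit vertex 2 (distance=5)

Step 3: Shortest path: 3 -> 5 -> 2
Total weight: 1 + 4 = 5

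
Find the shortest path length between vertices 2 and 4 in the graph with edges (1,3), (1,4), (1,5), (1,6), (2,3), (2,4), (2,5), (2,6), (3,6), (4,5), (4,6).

Step 1: Build adjacency list:
  1: 3, 4, 5, 6
  2: 3, 4, 5, 6
  3: 1, 2, 6
  4: 1, 2, 5, 6
  5: 1, 2, 4
  6: 1, 2, 3, 4

Step 2: BFS from vertex 2 to find shortest path to 4:
  vertex 3 reached at distance 1
  vertex 4 reached at distance 1

Step 3: Shortest path: 2 -> 4
Path length: 1 edge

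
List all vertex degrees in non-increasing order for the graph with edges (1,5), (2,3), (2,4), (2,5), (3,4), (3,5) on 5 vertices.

Step 1: Count edges incident to each vertex:
  deg(1) = 1 (neighbors: 5)
  deg(2) = 3 (neighbors: 3, 4, 5)
  deg(3) = 3 (neighbors: 2, 4, 5)
  deg(4) = 2 (neighbors: 2, 3)
  deg(5) = 3 (neighbors: 1, 2, 3)

Step 2: Sort degrees in non-increasing order:
  Degrees: [1, 3, 3, 2, 3] -> sorted: [3, 3, 3, 2, 1]

Degree sequence: [3, 3, 3, 2, 1]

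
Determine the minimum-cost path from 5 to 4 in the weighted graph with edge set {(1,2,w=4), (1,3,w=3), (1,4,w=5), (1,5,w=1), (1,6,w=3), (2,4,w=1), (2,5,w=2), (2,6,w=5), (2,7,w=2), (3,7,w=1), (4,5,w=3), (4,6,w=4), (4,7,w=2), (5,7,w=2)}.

Step 1: Build adjacency list with weights:
  1: 2(w=4), 3(w=3), 4(w=5), 5(w=1), 6(w=3)
  2: 1(w=4), 4(w=1), 5(w=2), 6(w=5), 7(w=2)
  3: 1(w=3), 7(w=1)
  4: 1(w=5), 2(w=1), 5(w=3), 6(w=4), 7(w=2)
  5: 1(w=1), 2(w=2), 4(w=3), 7(w=2)
  6: 1(w=3), 2(w=5), 4(w=4)
  7: 2(w=2), 3(w=1), 4(w=2), 5(w=2)

Step 2: Apply Dijkstra's algorithm from vertex 5:
  Visit vertex 5 (distance=0)
    Update dist[1] = 1
    Update dist[2] = 2
    Update dist[4] = 3
    Update dist[7] = 2
  Visit vertex 1 (distance=1)
    Update dist[3] = 4
    Update dist[6] = 4
  Visit vertex 2 (distance=2)
  Visit vertex 7 (distance=2)
    Update dist[3] = 3
  Visit vertex 3 (distance=3)
  Visit vertex 4 (distance=3)

Step 3: Shortest path: 5 -> 4
Total weight: 3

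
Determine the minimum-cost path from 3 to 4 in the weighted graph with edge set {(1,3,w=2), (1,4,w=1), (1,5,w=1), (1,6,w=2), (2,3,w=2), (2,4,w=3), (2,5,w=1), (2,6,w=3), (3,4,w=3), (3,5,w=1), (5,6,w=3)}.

Step 1: Build adjacency list with weights:
  1: 3(w=2), 4(w=1), 5(w=1), 6(w=2)
  2: 3(w=2), 4(w=3), 5(w=1), 6(w=3)
  3: 1(w=2), 2(w=2), 4(w=3), 5(w=1)
  4: 1(w=1), 2(w=3), 3(w=3)
  5: 1(w=1), 2(w=1), 3(w=1), 6(w=3)
  6: 1(w=2), 2(w=3), 5(w=3)

Step 2: Apply Dijkstra's algorithm from vertex 3:
  Visit vertex 3 (distance=0)
    Update dist[1] = 2
    Update dist[2] = 2
    Update dist[4] = 3
    Update dist[5] = 1
  Visit vertex 5 (distance=1)
    Update dist[6] = 4
  Visit vertex 1 (distance=2)
  Visit vertex 2 (distance=2)
  Visit vertex 4 (distance=3)

Step 3: Shortest path: 3 -> 4
Total weight: 3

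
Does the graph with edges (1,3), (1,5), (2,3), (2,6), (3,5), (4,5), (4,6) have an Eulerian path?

Step 1: Find the degree of each vertex:
  deg(1) = 2
  deg(2) = 2
  deg(3) = 3
  deg(4) = 2
  deg(5) = 3
  deg(6) = 2

Step 2: Count vertices with odd degree:
  Odd-degree vertices: 3, 5 (2 total)

Step 3: Apply Euler's theorem:
  - Eulerian circuit exists iff graph is connected and all vertices have even degree
  - Eulerian path exists iff graph is connected and has 0 or 2 odd-degree vertices

Graph is connected with exactly 2 odd-degree vertices (3, 5).
Eulerian path exists (starting and ending at the odd-degree vertices), but no Eulerian circuit.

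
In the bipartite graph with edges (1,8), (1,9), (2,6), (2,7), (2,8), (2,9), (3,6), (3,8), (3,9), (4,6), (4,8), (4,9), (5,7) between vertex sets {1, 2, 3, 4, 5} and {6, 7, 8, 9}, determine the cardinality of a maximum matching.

Step 1: List the neighbors of each left vertex:
  1: 8, 9
  2: 6, 7, 8, 9
  3: 6, 8, 9
  4: 6, 8, 9
  5: 7

Step 2: Greedily match left vertices, then look for augmenting paths:
  Match 1 -- 8
  Match 2 -- 6
  Match 3 -- 9
  Match 5 -- 7
  No augmenting path remains.

Step 3: Verify this is maximum:
  Matching size 4 = min(|L|, |R|) = min(5, 4), which is an upper bound, so this matching is maximum.

Maximum matching: {(1,8), (2,6), (3,9), (5,7)}
Size: 4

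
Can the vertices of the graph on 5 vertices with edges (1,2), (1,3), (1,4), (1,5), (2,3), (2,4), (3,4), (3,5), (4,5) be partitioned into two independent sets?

Step 1: Attempt 2-coloring using BFS:
  Start at vertex 1, assign color 0
  Color vertex 2 with color 1 (neighbor of 1)
  Color vertex 3 with color 1 (neighbor of 1)
  Color vertex 4 with color 1 (neighbor of 1)
  Color vertex 5 with color 1 (neighbor of 1)

Step 2: Conflict found! Vertices 2 and 3 are adjacent but have the same color.
This means the graph contains an odd cycle.

The graph is NOT bipartite.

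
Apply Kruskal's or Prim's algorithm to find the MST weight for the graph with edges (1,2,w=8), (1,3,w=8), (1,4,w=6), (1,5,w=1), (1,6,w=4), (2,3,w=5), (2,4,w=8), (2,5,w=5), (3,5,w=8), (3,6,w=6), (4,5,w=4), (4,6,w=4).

Apply Kruskal's algorithm (sort edges by weight, add if no cycle):

Sorted edges by weight:
  (1,5) w=1
  (1,6) w=4
  (4,5) w=4
  (4,6) w=4
  (2,5) w=5
  (2,3) w=5
  (1,4) w=6
  (3,6) w=6
  (1,2) w=8
  (1,3) w=8
  (2,4) w=8
  (3,5) w=8

Add edge (1,5) w=1 -- no cycle. Running total: 1
Add edge (1,6) w=4 -- no cycle. Running total: 5
Add edge (4,5) w=4 -- no cycle. Running total: 9
Skip edge (4,6) w=4 -- would create cycle
Add edge (2,5) w=5 -- no cycle. Running total: 14
Add edge (2,3) w=5 -- no cycle. Running total: 19

MST edges: (1,5,w=1), (1,6,w=4), (4,5,w=4), (2,5,w=5), (2,3,w=5)
Total MST weight: 1 + 4 + 4 + 5 + 5 = 19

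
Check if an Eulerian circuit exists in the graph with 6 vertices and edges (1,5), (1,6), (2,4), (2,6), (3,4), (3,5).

Step 1: Find the degree of each vertex:
  deg(1) = 2
  deg(2) = 2
  deg(3) = 2
  deg(4) = 2
  deg(5) = 2
  deg(6) = 2

Step 2: Count vertices with odd degree:
  All vertices have even degree (0 odd-degree vertices)

Step 3: Apply Euler's theorem:
  - Eulerian circuit exists iff graph is connected and all vertices have even degree
  - Eulerian path exists iff graph is connected and has 0 or 2 odd-degree vertices

Graph is connected with 0 odd-degree vertices.
Both Eulerian circuit and Eulerian path exist.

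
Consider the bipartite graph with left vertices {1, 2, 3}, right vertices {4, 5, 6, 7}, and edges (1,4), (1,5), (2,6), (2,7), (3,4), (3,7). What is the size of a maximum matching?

Step 1: List the neighbors of each left vertex:
  1: 4, 5
  2: 6, 7
  3: 4, 7

Step 2: Greedily match left vertices, then look for augmenting paths:
  Match 1 -- 4
  Match 2 -- 6
  Match 3 -- 7
  No augmenting path remains.

Step 3: Verify this is maximum:
  Matching size 3 = min(|L|, |R|) = min(3, 4), which is an upper bound, so this matching is maximum.

Maximum matching: {(1,4), (2,6), (3,7)}
Size: 3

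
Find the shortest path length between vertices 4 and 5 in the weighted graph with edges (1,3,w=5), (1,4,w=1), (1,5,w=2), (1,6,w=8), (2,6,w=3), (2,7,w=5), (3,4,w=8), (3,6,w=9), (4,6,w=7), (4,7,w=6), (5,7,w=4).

Step 1: Build adjacency list with weights:
  1: 3(w=5), 4(w=1), 5(w=2), 6(w=8)
  2: 6(w=3), 7(w=5)
  3: 1(w=5), 4(w=8), 6(w=9)
  4: 1(w=1), 3(w=8), 6(w=7), 7(w=6)
  5: 1(w=2), 7(w=4)
  6: 1(w=8), 2(w=3), 3(w=9), 4(w=7)
  7: 2(w=5), 4(w=6), 5(w=4)

Step 2: Apply Dijkstra's algorithm from vertex 4:
  Visit vertex 4 (distance=0)
    Update dist[1] = 1
    Update dist[3] = 8
    Update dist[6] = 7
    Update dist[7] = 6
  Visit vertex 1 (distance=1)
    Update dist[3] = 6
    Update dist[5] = 3
  Visit vertex 5 (distance=3)

Step 3: Shortest path: 4 -> 1 -> 5
Total weight: 1 + 2 = 3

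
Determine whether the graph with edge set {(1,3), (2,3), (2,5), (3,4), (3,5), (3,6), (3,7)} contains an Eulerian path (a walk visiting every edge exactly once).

Step 1: Find the degree of each vertex:
  deg(1) = 1
  deg(2) = 2
  deg(3) = 6
  deg(4) = 1
  deg(5) = 2
  deg(6) = 1
  deg(7) = 1

Step 2: Count vertices with odd degree:
  Odd-degree vertices: 1, 4, 6, 7 (4 total)

Step 3: Apply Euler's theorem:
  - Eulerian circuit exists iff graph is connected and all vertices have even degree
  - Eulerian path exists iff graph is connected and has 0 or 2 odd-degree vertices

Graph has 4 odd-degree vertices (need 0 or 2).
Neither Eulerian path nor Eulerian circuit exists.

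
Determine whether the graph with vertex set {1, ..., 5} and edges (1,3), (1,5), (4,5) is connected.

Step 1: Build adjacency list from edges:
  1: 3, 5
  2: (none)
  3: 1
  4: 5
  5: 1, 4

Step 2: Run BFS/DFS from vertex 1:
  Visited: {1, 3, 5, 4}
  Reached 4 of 5 vertices

Step 3: Only 4 of 5 vertices reached. Graph is disconnected.
Connected components: {1, 3, 4, 5}, {2}
Answer: No, the graph is not connected (2 components).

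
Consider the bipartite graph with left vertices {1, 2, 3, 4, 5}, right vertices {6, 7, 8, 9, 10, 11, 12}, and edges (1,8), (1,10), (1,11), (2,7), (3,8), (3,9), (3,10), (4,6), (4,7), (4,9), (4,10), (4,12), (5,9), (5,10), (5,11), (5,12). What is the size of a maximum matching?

Step 1: List the neighbors of each left vertex:
  1: 8, 10, 11
  2: 7
  3: 8, 9, 10
  4: 6, 7, 9, 10, 12
  5: 9, 10, 11, 12

Step 2: Greedily match left vertices, then look for augmenting paths:
  Match 1 -- 8
  Match 2 -- 7
  Match 3 -- 9
  Match 4 -- 6
  Match 5 -- 10
  No augmenting path remains.

Step 3: Verify this is maximum:
  Matching size 5 = min(|L|, |R|) = min(5, 7), which is an upper bound, so this matching is maximum.

Maximum matching: {(1,8), (2,7), (3,9), (4,6), (5,10)}
Size: 5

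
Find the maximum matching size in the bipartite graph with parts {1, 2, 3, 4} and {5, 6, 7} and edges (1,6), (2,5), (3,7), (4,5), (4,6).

Step 1: List the neighbors of each left vertex:
  1: 6
  2: 5
  3: 7
  4: 5, 6

Step 2: Greedily match left vertices, then look for augmenting paths:
  Match 1 -- 6
  Match 2 -- 5
  Match 3 -- 7
  No augmenting path remains.

Step 3: Verify this is maximum:
  Matching size 3 = min(|L|, |R|) = min(4, 3), which is an upper bound, so this matching is maximum.

Maximum matching: {(1,6), (2,5), (3,7)}
Size: 3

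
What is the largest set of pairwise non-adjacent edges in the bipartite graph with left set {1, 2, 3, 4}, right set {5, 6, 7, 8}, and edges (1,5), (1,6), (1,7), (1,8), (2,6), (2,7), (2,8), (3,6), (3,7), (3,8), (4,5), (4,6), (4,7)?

Step 1: List the neighbors of each left vertex:
  1: 5, 6, 7, 8
  2: 6, 7, 8
  3: 6, 7, 8
  4: 5, 6, 7

Step 2: Greedily match left vertices, then look for augmenting paths:
  Match 1 -- 8
  Match 2 -- 6
  Match 3 -- 7
  Match 4 -- 5
  No augmenting path remains.

Step 3: Verify this is maximum:
  Matching size 4 = min(|L|, |R|) = min(4, 4), which is an upper bound, so this matching is maximum.

Maximum matching: {(1,8), (2,6), (3,7), (4,5)}
Size: 4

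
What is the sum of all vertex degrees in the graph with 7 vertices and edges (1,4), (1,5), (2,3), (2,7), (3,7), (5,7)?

Step 1: Count edges incident to each vertex:
  deg(1) = 2 (neighbors: 4, 5)
  deg(2) = 2 (neighbors: 3, 7)
  deg(3) = 2 (neighbors: 2, 7)
  deg(4) = 1 (neighbors: 1)
  deg(5) = 2 (neighbors: 1, 7)
  deg(6) = 0 (neighbors: none)
  deg(7) = 3 (neighbors: 2, 3, 5)

Step 2: Sum all degrees:
  2 + 2 + 2 + 1 + 2 + 0 + 3 = 12

Verification: sum of degrees = 2 * |E| = 2 * 6 = 12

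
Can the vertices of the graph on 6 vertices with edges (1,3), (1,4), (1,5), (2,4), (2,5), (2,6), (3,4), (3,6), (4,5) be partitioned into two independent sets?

Step 1: Attempt 2-coloring using BFS:
  Start at vertex 1, assign color 0
  Color vertex 3 with color 1 (neighbor of 1)
  Color vertex 4 with color 1 (neighbor of 1)
  Color vertex 5 with color 1 (neighbor of 1)

Step 2: Conflict found! Vertices 3 and 4 are adjacent but have the same color.
This means the graph contains an odd cycle.

The graph is NOT bipartite.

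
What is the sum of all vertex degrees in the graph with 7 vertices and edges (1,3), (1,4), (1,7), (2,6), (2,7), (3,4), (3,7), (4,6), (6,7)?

Step 1: Count edges incident to each vertex:
  deg(1) = 3 (neighbors: 3, 4, 7)
  deg(2) = 2 (neighbors: 6, 7)
  deg(3) = 3 (neighbors: 1, 4, 7)
  deg(4) = 3 (neighbors: 1, 3, 6)
  deg(5) = 0 (neighbors: none)
  deg(6) = 3 (neighbors: 2, 4, 7)
  deg(7) = 4 (neighbors: 1, 2, 3, 6)

Step 2: Sum all degrees:
  3 + 2 + 3 + 3 + 0 + 3 + 4 = 18

Verification: sum of degrees = 2 * |E| = 2 * 9 = 18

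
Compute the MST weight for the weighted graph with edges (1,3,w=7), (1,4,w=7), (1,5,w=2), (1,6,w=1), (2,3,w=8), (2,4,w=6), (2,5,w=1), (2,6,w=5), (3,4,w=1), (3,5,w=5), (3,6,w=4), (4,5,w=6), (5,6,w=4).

Apply Kruskal's algorithm (sort edges by weight, add if no cycle):

Sorted edges by weight:
  (1,6) w=1
  (2,5) w=1
  (3,4) w=1
  (1,5) w=2
  (3,6) w=4
  (5,6) w=4
  (2,6) w=5
  (3,5) w=5
  (2,4) w=6
  (4,5) w=6
  (1,4) w=7
  (1,3) w=7
  (2,3) w=8

Add edge (1,6) w=1 -- no cycle. Running total: 1
Add edge (2,5) w=1 -- no cycle. Running total: 2
Add edge (3,4) w=1 -- no cycle. Running total: 3
Add edge (1,5) w=2 -- no cycle. Running total: 5
Add edge (3,6) w=4 -- no cycle. Running total: 9

MST edges: (1,6,w=1), (2,5,w=1), (3,4,w=1), (1,5,w=2), (3,6,w=4)
Total MST weight: 1 + 1 + 1 + 2 + 4 = 9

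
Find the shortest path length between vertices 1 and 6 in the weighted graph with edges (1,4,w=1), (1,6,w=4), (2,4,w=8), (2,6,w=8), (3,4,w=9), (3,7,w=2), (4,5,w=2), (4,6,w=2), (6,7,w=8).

Step 1: Build adjacency list with weights:
  1: 4(w=1), 6(w=4)
  2: 4(w=8), 6(w=8)
  3: 4(w=9), 7(w=2)
  4: 1(w=1), 2(w=8), 3(w=9), 5(w=2), 6(w=2)
  5: 4(w=2)
  6: 1(w=4), 2(w=8), 4(w=2), 7(w=8)
  7: 3(w=2), 6(w=8)

Step 2: Apply Dijkstra's algorithm from vertex 1:
  Visit vertex 1 (distance=0)
    Update dist[4] = 1
    Update dist[6] = 4
  Visit vertex 4 (distance=1)
    Update dist[2] = 9
    Update dist[3] = 10
    Update dist[5] = 3
    Update dist[6] = 3
  Visit vertex 5 (distance=3)
  Visit vertex 6 (distance=3)
    Update dist[7] = 11

Step 3: Shortest path: 1 -> 4 -> 6
Total weight: 1 + 2 = 3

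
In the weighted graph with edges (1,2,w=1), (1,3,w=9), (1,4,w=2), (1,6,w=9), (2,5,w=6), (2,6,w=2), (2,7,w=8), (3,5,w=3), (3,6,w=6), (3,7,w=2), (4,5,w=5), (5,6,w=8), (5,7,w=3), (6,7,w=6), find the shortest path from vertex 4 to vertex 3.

Step 1: Build adjacency list with weights:
  1: 2(w=1), 3(w=9), 4(w=2), 6(w=9)
  2: 1(w=1), 5(w=6), 6(w=2), 7(w=8)
  3: 1(w=9), 5(w=3), 6(w=6), 7(w=2)
  4: 1(w=2), 5(w=5)
  5: 2(w=6), 3(w=3), 4(w=5), 6(w=8), 7(w=3)
  6: 1(w=9), 2(w=2), 3(w=6), 5(w=8), 7(w=6)
  7: 2(w=8), 3(w=2), 5(w=3), 6(w=6)

Step 2: Apply Dijkstra's algorithm from vertex 4:
  Visit vertex 4 (distance=0)
    Update dist[1] = 2
    Update dist[5] = 5
  Visit vertex 1 (distance=2)
    Update dist[2] = 3
    Update dist[3] = 11
    Update dist[6] = 11
  Visit vertex 2 (distance=3)
    Update dist[6] = 5
    Update dist[7] = 11
  Visit vertex 5 (distance=5)
    Update dist[3] = 8
    Update dist[7] = 8
  Visit vertex 6 (distance=5)
  Visit vertex 3 (distance=8)

Step 3: Shortest path: 4 -> 5 -> 3
Total weight: 5 + 3 = 8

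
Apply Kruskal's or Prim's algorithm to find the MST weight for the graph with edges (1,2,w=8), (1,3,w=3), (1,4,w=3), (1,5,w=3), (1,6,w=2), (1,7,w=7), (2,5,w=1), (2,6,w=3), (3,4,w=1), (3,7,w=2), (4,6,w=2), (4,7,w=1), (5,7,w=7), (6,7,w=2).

Apply Kruskal's algorithm (sort edges by weight, add if no cycle):

Sorted edges by weight:
  (2,5) w=1
  (3,4) w=1
  (4,7) w=1
  (1,6) w=2
  (3,7) w=2
  (4,6) w=2
  (6,7) w=2
  (1,4) w=3
  (1,3) w=3
  (1,5) w=3
  (2,6) w=3
  (1,7) w=7
  (5,7) w=7
  (1,2) w=8

Add edge (2,5) w=1 -- no cycle. Running total: 1
Add edge (3,4) w=1 -- no cycle. Running total: 2
Add edge (4,7) w=1 -- no cycle. Running total: 3
Add edge (1,6) w=2 -- no cycle. Running total: 5
Skip edge (3,7) w=2 -- would create cycle
Add edge (4,6) w=2 -- no cycle. Running total: 7
Skip edge (6,7) w=2 -- would create cycle
Skip edge (1,4) w=3 -- would create cycle
Skip edge (1,3) w=3 -- would create cycle
Add edge (1,5) w=3 -- no cycle. Running total: 10

MST edges: (2,5,w=1), (3,4,w=1), (4,7,w=1), (1,6,w=2), (4,6,w=2), (1,5,w=3)
Total MST weight: 1 + 1 + 1 + 2 + 2 + 3 = 10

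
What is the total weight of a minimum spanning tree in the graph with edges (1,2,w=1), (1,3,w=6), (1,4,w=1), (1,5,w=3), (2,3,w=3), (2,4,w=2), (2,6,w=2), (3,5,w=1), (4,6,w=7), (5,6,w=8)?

Apply Kruskal's algorithm (sort edges by weight, add if no cycle):

Sorted edges by weight:
  (1,4) w=1
  (1,2) w=1
  (3,5) w=1
  (2,6) w=2
  (2,4) w=2
  (1,5) w=3
  (2,3) w=3
  (1,3) w=6
  (4,6) w=7
  (5,6) w=8

Add edge (1,4) w=1 -- no cycle. Running total: 1
Add edge (1,2) w=1 -- no cycle. Running total: 2
Add edge (3,5) w=1 -- no cycle. Running total: 3
Add edge (2,6) w=2 -- no cycle. Running total: 5
Skip edge (2,4) w=2 -- would create cycle
Add edge (1,5) w=3 -- no cycle. Running total: 8

MST edges: (1,4,w=1), (1,2,w=1), (3,5,w=1), (2,6,w=2), (1,5,w=3)
Total MST weight: 1 + 1 + 1 + 2 + 3 = 8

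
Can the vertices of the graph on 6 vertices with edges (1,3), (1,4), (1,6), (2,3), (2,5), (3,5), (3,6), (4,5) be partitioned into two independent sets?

Step 1: Attempt 2-coloring using BFS:
  Start at vertex 1, assign color 0
  Color vertex 3 with color 1 (neighbor of 1)
  Color vertex 4 with color 1 (neighbor of 1)
  Color vertex 6 with color 1 (neighbor of 1)
  Color vertex 2 with color 0 (neighbor of 3)
  Color vertex 5 with color 0 (neighbor of 3)

Step 2: Conflict found! Vertices 3 and 6 are adjacent but have the same color.
This means the graph contains an odd cycle.

The graph is NOT bipartite.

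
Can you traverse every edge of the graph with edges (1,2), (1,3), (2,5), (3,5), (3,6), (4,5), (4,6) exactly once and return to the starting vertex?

Step 1: Find the degree of each vertex:
  deg(1) = 2
  deg(2) = 2
  deg(3) = 3
  deg(4) = 2
  deg(5) = 3
  deg(6) = 2

Step 2: Count vertices with odd degree:
  Odd-degree vertices: 3, 5 (2 total)

Step 3: Apply Euler's theorem:
  - Eulerian circuit exists iff graph is connected and all vertices have even degree
  - Eulerian path exists iff graph is connected and has 0 or 2 odd-degree vertices

Graph is connected with exactly 2 odd-degree vertices (3, 5).
Eulerian path exists (starting and ending at the odd-degree vertices), but no Eulerian circuit.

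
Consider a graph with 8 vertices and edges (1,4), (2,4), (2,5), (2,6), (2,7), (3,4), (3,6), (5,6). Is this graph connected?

Step 1: Build adjacency list from edges:
  1: 4
  2: 4, 5, 6, 7
  3: 4, 6
  4: 1, 2, 3
  5: 2, 6
  6: 2, 3, 5
  7: 2
  8: (none)

Step 2: Run BFS/DFS from vertex 1:
  Visited: {1, 4, 2, 3, 5, 6, 7}
  Reached 7 of 8 vertices

Step 3: Only 7 of 8 vertices reached. Graph is disconnected.
Connected components: {1, 2, 3, 4, 5, 6, 7}, {8}
Answer: No, the graph is not connected (2 components).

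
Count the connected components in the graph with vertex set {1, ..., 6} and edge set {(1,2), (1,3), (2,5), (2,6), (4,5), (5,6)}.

Step 1: Build adjacency list from edges:
  1: 2, 3
  2: 1, 5, 6
  3: 1
  4: 5
  5: 2, 4, 6
  6: 2, 5

Step 2: Run BFS/DFS from vertex 1:
  Visited: {1, 2, 3, 5, 6, 4}
  Reached 6 of 6 vertices

Step 3: All 6 vertices reached from vertex 1, so the graph is connected.
Number of connected components: 1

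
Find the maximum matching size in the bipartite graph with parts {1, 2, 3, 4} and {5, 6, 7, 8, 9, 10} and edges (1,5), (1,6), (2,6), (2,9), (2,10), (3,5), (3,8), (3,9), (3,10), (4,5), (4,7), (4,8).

Step 1: List the neighbors of each left vertex:
  1: 5, 6
  2: 6, 9, 10
  3: 5, 8, 9, 10
  4: 5, 7, 8

Step 2: Greedily match left vertices, then look for augmenting paths:
  Match 1 -- 5
  Match 2 -- 6
  Match 3 -- 8
  Match 4 -- 7
  No augmenting path remains.

Step 3: Verify this is maximum:
  Matching size 4 = min(|L|, |R|) = min(4, 6), which is an upper bound, so this matching is maximum.

Maximum matching: {(1,5), (2,6), (3,8), (4,7)}
Size: 4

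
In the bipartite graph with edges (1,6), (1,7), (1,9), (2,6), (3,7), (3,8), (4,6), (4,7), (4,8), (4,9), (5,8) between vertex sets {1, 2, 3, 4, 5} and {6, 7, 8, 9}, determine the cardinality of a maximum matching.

Step 1: List the neighbors of each left vertex:
  1: 6, 7, 9
  2: 6
  3: 7, 8
  4: 6, 7, 8, 9
  5: 8

Step 2: Greedily match left vertices, then look for augmenting paths:
  Match 1 -- 9
  Match 2 -- 6
  Match 3 -- 7
  Match 4 -- 8
  No augmenting path remains.

Step 3: Verify this is maximum:
  Matching size 4 = min(|L|, |R|) = min(5, 4), which is an upper bound, so this matching is maximum.

Maximum matching: {(1,9), (2,6), (3,7), (4,8)}
Size: 4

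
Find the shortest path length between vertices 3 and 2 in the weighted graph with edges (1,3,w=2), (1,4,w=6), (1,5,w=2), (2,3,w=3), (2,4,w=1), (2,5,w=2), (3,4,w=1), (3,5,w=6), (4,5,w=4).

Step 1: Build adjacency list with weights:
  1: 3(w=2), 4(w=6), 5(w=2)
  2: 3(w=3), 4(w=1), 5(w=2)
  3: 1(w=2), 2(w=3), 4(w=1), 5(w=6)
  4: 1(w=6), 2(w=1), 3(w=1), 5(w=4)
  5: 1(w=2), 2(w=2), 3(w=6), 4(w=4)

Step 2: Apply Dijkstra's algorithm from vertex 3:
  Visit vertex 3 (distance=0)
    Update dist[1] = 2
    Update dist[2] = 3
    Update dist[4] = 1
    Update dist[5] = 6
  Visit vertex 4 (distance=1)
    Update dist[2] = 2
    Update dist[5] = 5
  Visit vertex 1 (distance=2)
    Update dist[5] = 4
  Visit vertex 2 (distance=2)

Step 3: Shortest path: 3 -> 4 -> 2
Total weight: 1 + 1 = 2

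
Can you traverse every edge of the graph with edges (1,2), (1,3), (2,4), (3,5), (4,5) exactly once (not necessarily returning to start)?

Step 1: Find the degree of each vertex:
  deg(1) = 2
  deg(2) = 2
  deg(3) = 2
  deg(4) = 2
  deg(5) = 2

Step 2: Count vertices with odd degree:
  All vertices have even degree (0 odd-degree vertices)

Step 3: Apply Euler's theorem:
  - Eulerian circuit exists iff graph is connected and all vertices have even degree
  - Eulerian path exists iff graph is connected and has 0 or 2 odd-degree vertices

Graph is connected with 0 odd-degree vertices.
Both Eulerian circuit and Eulerian path exist.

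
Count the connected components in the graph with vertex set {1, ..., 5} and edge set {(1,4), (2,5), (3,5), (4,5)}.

Step 1: Build adjacency list from edges:
  1: 4
  2: 5
  3: 5
  4: 1, 5
  5: 2, 3, 4

Step 2: Run BFS/DFS from vertex 1:
  Visited: {1, 4, 5, 2, 3}
  Reached 5 of 5 vertices

Step 3: All 5 vertices reached from vertex 1, so the graph is connected.
Number of connected components: 1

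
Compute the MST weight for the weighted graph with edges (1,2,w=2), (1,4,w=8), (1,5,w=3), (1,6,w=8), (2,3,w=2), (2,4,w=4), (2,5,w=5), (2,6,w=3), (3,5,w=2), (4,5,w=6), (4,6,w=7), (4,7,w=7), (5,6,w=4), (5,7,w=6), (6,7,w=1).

Apply Kruskal's algorithm (sort edges by weight, add if no cycle):

Sorted edges by weight:
  (6,7) w=1
  (1,2) w=2
  (2,3) w=2
  (3,5) w=2
  (1,5) w=3
  (2,6) w=3
  (2,4) w=4
  (5,6) w=4
  (2,5) w=5
  (4,5) w=6
  (5,7) w=6
  (4,6) w=7
  (4,7) w=7
  (1,4) w=8
  (1,6) w=8

Add edge (6,7) w=1 -- no cycle. Running total: 1
Add edge (1,2) w=2 -- no cycle. Running total: 3
Add edge (2,3) w=2 -- no cycle. Running total: 5
Add edge (3,5) w=2 -- no cycle. Running total: 7
Skip edge (1,5) w=3 -- would create cycle
Add edge (2,6) w=3 -- no cycle. Running total: 10
Add edge (2,4) w=4 -- no cycle. Running total: 14

MST edges: (6,7,w=1), (1,2,w=2), (2,3,w=2), (3,5,w=2), (2,6,w=3), (2,4,w=4)
Total MST weight: 1 + 2 + 2 + 2 + 3 + 4 = 14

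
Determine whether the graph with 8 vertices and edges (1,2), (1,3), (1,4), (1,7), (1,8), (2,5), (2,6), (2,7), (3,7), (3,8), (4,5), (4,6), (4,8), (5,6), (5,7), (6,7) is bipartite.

Step 1: Attempt 2-coloring using BFS:
  Start at vertex 1, assign color 0
  Color vertex 2 with color 1 (neighbor of 1)
  Color vertex 3 with color 1 (neighbor of 1)
  Color vertex 4 with color 1 (neighbor of 1)
  Color vertex 7 with color 1 (neighbor of 1)
  Color vertex 8 with color 1 (neighbor of 1)
  Color vertex 5 with color 0 (neighbor of 2)
  Color vertex 6 with color 0 (neighbor of 2)

Step 2: Conflict found! Vertices 2 and 7 are adjacent but have the same color.
This means the graph contains an odd cycle.

The graph is NOT bipartite.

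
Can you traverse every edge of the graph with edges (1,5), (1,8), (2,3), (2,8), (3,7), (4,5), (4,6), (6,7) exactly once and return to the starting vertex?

Step 1: Find the degree of each vertex:
  deg(1) = 2
  deg(2) = 2
  deg(3) = 2
  deg(4) = 2
  deg(5) = 2
  deg(6) = 2
  deg(7) = 2
  deg(8) = 2

Step 2: Count vertices with odd degree:
  All vertices have even degree (0 odd-degree vertices)

Step 3: Apply Euler's theorem:
  - Eulerian circuit exists iff graph is connected and all vertices have even degree
  - Eulerian path exists iff graph is connected and has 0 or 2 odd-degree vertices

Graph is connected with 0 odd-degree vertices.
Both Eulerian circuit and Eulerian path exist.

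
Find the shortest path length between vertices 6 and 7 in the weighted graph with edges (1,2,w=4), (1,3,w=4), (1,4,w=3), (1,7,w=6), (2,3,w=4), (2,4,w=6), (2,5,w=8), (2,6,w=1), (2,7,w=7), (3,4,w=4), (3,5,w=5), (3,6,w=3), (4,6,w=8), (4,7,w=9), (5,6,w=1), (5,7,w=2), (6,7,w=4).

Step 1: Build adjacency list with weights:
  1: 2(w=4), 3(w=4), 4(w=3), 7(w=6)
  2: 1(w=4), 3(w=4), 4(w=6), 5(w=8), 6(w=1), 7(w=7)
  3: 1(w=4), 2(w=4), 4(w=4), 5(w=5), 6(w=3)
  4: 1(w=3), 2(w=6), 3(w=4), 6(w=8), 7(w=9)
  5: 2(w=8), 3(w=5), 6(w=1), 7(w=2)
  6: 2(w=1), 3(w=3), 4(w=8), 5(w=1), 7(w=4)
  7: 1(w=6), 2(w=7), 4(w=9), 5(w=2), 6(w=4)

Step 2: Apply Dijkstra's algorithm from vertex 6:
  Visit vertex 6 (distance=0)
    Update dist[2] = 1
    Update dist[3] = 3
    Update dist[4] = 8
    Update dist[5] = 1
    Update dist[7] = 4
  Visit vertex 2 (distance=1)
    Update dist[1] = 5
    Update dist[4] = 7
  Visit vertex 5 (distance=1)
    Update dist[7] = 3
  Visit vertex 3 (distance=3)
  Visit vertex 7 (distance=3)

Step 3: Shortest path: 6 -> 5 -> 7
Total weight: 1 + 2 = 3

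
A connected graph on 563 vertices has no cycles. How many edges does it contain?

A tree on n vertices always has exactly n - 1 edges.
For n = 563: edges = 563 - 1 = 562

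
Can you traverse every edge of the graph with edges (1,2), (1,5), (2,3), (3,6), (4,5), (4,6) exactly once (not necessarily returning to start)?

Step 1: Find the degree of each vertex:
  deg(1) = 2
  deg(2) = 2
  deg(3) = 2
  deg(4) = 2
  deg(5) = 2
  deg(6) = 2

Step 2: Count vertices with odd degree:
  All vertices have even degree (0 odd-degree vertices)

Step 3: Apply Euler's theorem:
  - Eulerian circuit exists iff graph is connected and all vertices have even degree
  - Eulerian path exists iff graph is connected and has 0 or 2 odd-degree vertices

Graph is connected with 0 odd-degree vertices.
Both Eulerian circuit and Eulerian path exist.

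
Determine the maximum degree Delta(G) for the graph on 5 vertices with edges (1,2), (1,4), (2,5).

Step 1: Count edges incident to each vertex:
  deg(1) = 2 (neighbors: 2, 4)
  deg(2) = 2 (neighbors: 1, 5)
  deg(3) = 0 (neighbors: none)
  deg(4) = 1 (neighbors: 1)
  deg(5) = 1 (neighbors: 2)

Step 2: Find maximum:
  max(2, 2, 0, 1, 1) = 2 (vertex 1)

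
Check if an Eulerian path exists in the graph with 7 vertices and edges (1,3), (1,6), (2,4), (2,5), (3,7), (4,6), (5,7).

Step 1: Find the degree of each vertex:
  deg(1) = 2
  deg(2) = 2
  deg(3) = 2
  deg(4) = 2
  deg(5) = 2
  deg(6) = 2
  deg(7) = 2

Step 2: Count vertices with odd degree:
  All vertices have even degree (0 odd-degree vertices)

Step 3: Apply Euler's theorem:
  - Eulerian circuit exists iff graph is connected and all vertices have even degree
  - Eulerian path exists iff graph is connected and has 0 or 2 odd-degree vertices

Graph is connected with 0 odd-degree vertices.
Both Eulerian circuit and Eulerian path exist.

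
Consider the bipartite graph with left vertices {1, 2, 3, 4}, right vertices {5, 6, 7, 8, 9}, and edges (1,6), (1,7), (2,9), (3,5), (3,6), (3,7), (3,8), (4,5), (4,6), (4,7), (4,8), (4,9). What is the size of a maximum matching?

Step 1: List the neighbors of each left vertex:
  1: 6, 7
  2: 9
  3: 5, 6, 7, 8
  4: 5, 6, 7, 8, 9

Step 2: Greedily match left vertices, then look for augmenting paths:
  Match 1 -- 6
  Match 2 -- 9
  Match 3 -- 5
  Match 4 -- 7
  No augmenting path remains.

Step 3: Verify this is maximum:
  Matching size 4 = min(|L|, |R|) = min(4, 5), which is an upper bound, so this matching is maximum.

Maximum matching: {(1,6), (2,9), (3,5), (4,7)}
Size: 4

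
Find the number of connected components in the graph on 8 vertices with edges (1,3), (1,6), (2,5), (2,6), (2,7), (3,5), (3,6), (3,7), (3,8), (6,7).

Step 1: Build adjacency list from edges:
  1: 3, 6
  2: 5, 6, 7
  3: 1, 5, 6, 7, 8
  4: (none)
  5: 2, 3
  6: 1, 2, 3, 7
  7: 2, 3, 6
  8: 3

Step 2: Run BFS/DFS from vertex 1:
  Visited: {1, 3, 6, 5, 7, 8, 2}
  Reached 7 of 8 vertices

Step 3: Only 7 of 8 vertices reached. Graph is disconnected.
Connected components: {1, 2, 3, 5, 6, 7, 8}, {4}
Number of connected components: 2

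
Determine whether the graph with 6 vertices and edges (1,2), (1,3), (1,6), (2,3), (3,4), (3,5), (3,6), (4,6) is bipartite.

Step 1: Attempt 2-coloring using BFS:
  Start at vertex 1, assign color 0
  Color vertex 2 with color 1 (neighbor of 1)
  Color vertex 3 with color 1 (neighbor of 1)
  Color vertex 6 with color 1 (neighbor of 1)

Step 2: Conflict found! Vertices 2 and 3 are adjacent but have the same color.
This means the graph contains an odd cycle.

The graph is NOT bipartite.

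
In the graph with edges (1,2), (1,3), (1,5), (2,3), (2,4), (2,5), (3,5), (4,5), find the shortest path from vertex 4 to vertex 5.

Step 1: Build adjacency list:
  1: 2, 3, 5
  2: 1, 3, 4, 5
  3: 1, 2, 5
  4: 2, 5
  5: 1, 2, 3, 4

Step 2: BFS from vertex 4 to find shortest path to 5:
  vertex 2 reached at distance 1
  vertex 5 reached at distance 1

Step 3: Shortest path: 4 -> 5
Path length: 1 edge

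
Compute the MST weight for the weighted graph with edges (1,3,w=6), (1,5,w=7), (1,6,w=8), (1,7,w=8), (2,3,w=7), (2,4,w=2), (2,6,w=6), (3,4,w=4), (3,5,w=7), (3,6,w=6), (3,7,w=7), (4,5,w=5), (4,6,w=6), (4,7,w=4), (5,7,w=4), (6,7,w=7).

Apply Kruskal's algorithm (sort edges by weight, add if no cycle):

Sorted edges by weight:
  (2,4) w=2
  (3,4) w=4
  (4,7) w=4
  (5,7) w=4
  (4,5) w=5
  (1,3) w=6
  (2,6) w=6
  (3,6) w=6
  (4,6) w=6
  (1,5) w=7
  (2,3) w=7
  (3,7) w=7
  (3,5) w=7
  (6,7) w=7
  (1,6) w=8
  (1,7) w=8

Add edge (2,4) w=2 -- no cycle. Running total: 2
Add edge (3,4) w=4 -- no cycle. Running total: 6
Add edge (4,7) w=4 -- no cycle. Running total: 10
Add edge (5,7) w=4 -- no cycle. Running total: 14
Skip edge (4,5) w=5 -- would create cycle
Add edge (1,3) w=6 -- no cycle. Running total: 20
Add edge (2,6) w=6 -- no cycle. Running total: 26

MST edges: (2,4,w=2), (3,4,w=4), (4,7,w=4), (5,7,w=4), (1,3,w=6), (2,6,w=6)
Total MST weight: 2 + 4 + 4 + 4 + 6 + 6 = 26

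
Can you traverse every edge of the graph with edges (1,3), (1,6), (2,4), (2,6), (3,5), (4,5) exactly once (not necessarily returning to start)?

Step 1: Find the degree of each vertex:
  deg(1) = 2
  deg(2) = 2
  deg(3) = 2
  deg(4) = 2
  deg(5) = 2
  deg(6) = 2

Step 2: Count vertices with odd degree:
  All vertices have even degree (0 odd-degree vertices)

Step 3: Apply Euler's theorem:
  - Eulerian circuit exists iff graph is connected and all vertices have even degree
  - Eulerian path exists iff graph is connected and has 0 or 2 odd-degree vertices

Graph is connected with 0 odd-degree vertices.
Both Eulerian circuit and Eulerian path exist.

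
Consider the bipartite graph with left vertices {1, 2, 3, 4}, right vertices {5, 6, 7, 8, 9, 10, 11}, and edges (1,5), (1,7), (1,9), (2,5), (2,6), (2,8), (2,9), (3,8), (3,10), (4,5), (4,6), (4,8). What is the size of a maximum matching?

Step 1: List the neighbors of each left vertex:
  1: 5, 7, 9
  2: 5, 6, 8, 9
  3: 8, 10
  4: 5, 6, 8

Step 2: Greedily match left vertices, then look for augmenting paths:
  Match 1 -- 7
  Match 2 -- 6
  Match 3 -- 8
  Match 4 -- 5
  No augmenting path remains.

Step 3: Verify this is maximum:
  Matching size 4 = min(|L|, |R|) = min(4, 7), which is an upper bound, so this matching is maximum.

Maximum matching: {(1,7), (2,6), (3,8), (4,5)}
Size: 4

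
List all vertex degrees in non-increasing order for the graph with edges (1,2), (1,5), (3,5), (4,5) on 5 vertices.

Step 1: Count edges incident to each vertex:
  deg(1) = 2 (neighbors: 2, 5)
  deg(2) = 1 (neighbors: 1)
  deg(3) = 1 (neighbors: 5)
  deg(4) = 1 (neighbors: 5)
  deg(5) = 3 (neighbors: 1, 3, 4)

Step 2: Sort degrees in non-increasing order:
  Degrees: [2, 1, 1, 1, 3] -> sorted: [3, 2, 1, 1, 1]

Degree sequence: [3, 2, 1, 1, 1]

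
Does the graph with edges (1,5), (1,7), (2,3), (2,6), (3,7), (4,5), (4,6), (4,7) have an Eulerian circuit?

Step 1: Find the degree of each vertex:
  deg(1) = 2
  deg(2) = 2
  deg(3) = 2
  deg(4) = 3
  deg(5) = 2
  deg(6) = 2
  deg(7) = 3

Step 2: Count vertices with odd degree:
  Odd-degree vertices: 4, 7 (2 total)

Step 3: Apply Euler's theorem:
  - Eulerian circuit exists iff graph is connected and all vertices have even degree
  - Eulerian path exists iff graph is connected and has 0 or 2 odd-degree vertices

Graph is connected with exactly 2 odd-degree vertices (4, 7).
Eulerian path exists (starting and ending at the odd-degree vertices), but no Eulerian circuit.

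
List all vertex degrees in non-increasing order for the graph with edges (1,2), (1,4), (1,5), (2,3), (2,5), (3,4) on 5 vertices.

Step 1: Count edges incident to each vertex:
  deg(1) = 3 (neighbors: 2, 4, 5)
  deg(2) = 3 (neighbors: 1, 3, 5)
  deg(3) = 2 (neighbors: 2, 4)
  deg(4) = 2 (neighbors: 1, 3)
  deg(5) = 2 (neighbors: 1, 2)

Step 2: Sort degrees in non-increasing order:
  Degrees: [3, 3, 2, 2, 2] -> sorted: [3, 3, 2, 2, 2]

Degree sequence: [3, 3, 2, 2, 2]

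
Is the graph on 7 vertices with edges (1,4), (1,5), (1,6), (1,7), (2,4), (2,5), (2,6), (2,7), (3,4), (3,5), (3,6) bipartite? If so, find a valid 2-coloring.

Step 1: Attempt 2-coloring using BFS:
  Start at vertex 1, assign color 0
  Color vertex 4 with color 1 (neighbor of 1)
  Color vertex 5 with color 1 (neighbor of 1)
  Color vertex 6 with color 1 (neighbor of 1)
  Color vertex 7 with color 1 (neighbor of 1)
  Color vertex 2 with color 0 (neighbor of 4)
  Color vertex 3 with color 0 (neighbor of 4)

Step 2: 2-coloring succeeded. No conflicts found.
  Set A (color 0): {1, 2, 3}
  Set B (color 1): {4, 5, 6, 7}

The graph is bipartite with partition {1, 2, 3}, {4, 5, 6, 7}.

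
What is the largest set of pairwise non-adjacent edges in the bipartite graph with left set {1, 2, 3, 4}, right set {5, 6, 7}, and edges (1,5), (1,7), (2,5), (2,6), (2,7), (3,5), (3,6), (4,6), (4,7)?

Step 1: List the neighbors of each left vertex:
  1: 5, 7
  2: 5, 6, 7
  3: 5, 6
  4: 6, 7

Step 2: Greedily match left vertices, then look for augmenting paths:
  Match 1 -- 5
  Match 2 -- 6
  Match 4 -- 7
  No augmenting path remains.

Step 3: Verify this is maximum:
  Matching size 3 = min(|L|, |R|) = min(4, 3), which is an upper bound, so this matching is maximum.

Maximum matching: {(1,5), (2,6), (4,7)}
Size: 3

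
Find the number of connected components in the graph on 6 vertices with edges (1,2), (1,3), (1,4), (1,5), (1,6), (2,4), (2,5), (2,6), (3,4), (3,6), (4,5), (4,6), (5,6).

Step 1: Build adjacency list from edges:
  1: 2, 3, 4, 5, 6
  2: 1, 4, 5, 6
  3: 1, 4, 6
  4: 1, 2, 3, 5, 6
  5: 1, 2, 4, 6
  6: 1, 2, 3, 4, 5

Step 2: Run BFS/DFS from vertex 1:
  Visited: {1, 2, 3, 4, 5, 6}
  Reached 6 of 6 vertices

Step 3: All 6 vertices reached from vertex 1, so the graph is connected.
Number of connected components: 1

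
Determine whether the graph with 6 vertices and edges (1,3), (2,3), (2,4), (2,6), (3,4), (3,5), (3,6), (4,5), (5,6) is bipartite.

Step 1: Attempt 2-coloring using BFS:
  Start at vertex 1, assign color 0
  Color vertex 3 with color 1 (neighbor of 1)
  Color vertex 2 with color 0 (neighbor of 3)
  Color vertex 4 with color 0 (neighbor of 3)
  Color vertex 5 with color 0 (neighbor of 3)
  Color vertex 6 with color 0 (neighbor of 3)

Step 2: Conflict found! Vertices 2 and 4 are adjacent but have the same color.
This means the graph contains an odd cycle.

The graph is NOT bipartite.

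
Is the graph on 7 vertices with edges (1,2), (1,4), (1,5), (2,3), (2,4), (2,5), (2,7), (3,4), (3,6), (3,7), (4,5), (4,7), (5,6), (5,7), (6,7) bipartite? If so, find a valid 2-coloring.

Step 1: Attempt 2-coloring using BFS:
  Start at vertex 1, assign color 0
  Color vertex 2 with color 1 (neighbor of 1)
  Color vertex 4 with color 1 (neighbor of 1)
  Color vertex 5 with color 1 (neighbor of 1)
  Color vertex 3 with color 0 (neighbor of 2)

Step 2: Conflict found! Vertices 2 and 4 are adjacent but have the same color.
This means the graph contains an odd cycle.

The graph is NOT bipartite.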